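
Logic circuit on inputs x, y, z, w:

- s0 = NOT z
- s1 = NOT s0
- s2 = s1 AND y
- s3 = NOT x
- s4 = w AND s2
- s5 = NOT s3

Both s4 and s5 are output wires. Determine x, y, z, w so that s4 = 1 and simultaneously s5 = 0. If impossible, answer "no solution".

x=0, y=1, z=1, w=1

Check with x=0, y=1, z=1, w=1:
s0 = NOT z = NOT 1 = 0
s1 = NOT s0 = NOT 0 = 1
s2 = s1 AND y = 1 AND 1 = 1
s3 = NOT x = NOT 0 = 1
s4 = w AND s2 = 1 AND 1 = 1
s5 = NOT s3 = NOT 1 = 0
So s4 = 1 and s5 = 0.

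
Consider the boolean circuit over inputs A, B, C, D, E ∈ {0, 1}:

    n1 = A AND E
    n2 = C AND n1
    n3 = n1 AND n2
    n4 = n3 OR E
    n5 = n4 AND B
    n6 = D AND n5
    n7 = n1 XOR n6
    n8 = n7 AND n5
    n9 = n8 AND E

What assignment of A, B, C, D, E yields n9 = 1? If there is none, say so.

A=0 B=1 C=1 D=1 E=1

n9 = n8 AND E must be 1, so both n8 = 1 and E = 1.
n8 = n7 AND n5 must be 1, so both n7 = 1 and n5 = 1.
n7 = n1 XOR n6 must be 1, so n1 and n6 differ.
Check with A=0 B=1 C=1 D=1 E=1:
n1 = A AND E = 0 AND 1 = 0
n2 = C AND n1 = 1 AND 0 = 0
n3 = n1 AND n2 = 0 AND 0 = 0
n4 = n3 OR E = 0 OR 1 = 1
n5 = n4 AND B = 1 AND 1 = 1
n6 = D AND n5 = 1 AND 1 = 1
n7 = n1 XOR n6 = 0 XOR 1 = 1
n8 = n7 AND n5 = 1 AND 1 = 1
n9 = n8 AND E = 1 AND 1 = 1
So n9 = 1 as required.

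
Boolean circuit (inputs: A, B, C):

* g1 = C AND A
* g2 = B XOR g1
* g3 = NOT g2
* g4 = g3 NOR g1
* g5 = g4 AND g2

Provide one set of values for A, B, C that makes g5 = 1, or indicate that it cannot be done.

g5 = g4 AND g2 must be 1, so both g4 = 1 and g2 = 1.
g4 = g3 NOR g1 must be 1, so both g3 = 0 and g1 = 0.
Check with A=0 B=1 C=1:
g1 = C AND A = 1 AND 0 = 0
g2 = B XOR g1 = 1 XOR 0 = 1
g3 = NOT g2 = NOT 1 = 0
g4 = g3 NOR g1 = 0 NOR 0 = 1
g5 = g4 AND g2 = 1 AND 1 = 1
So g5 = 1 as required.

A=0 B=1 C=1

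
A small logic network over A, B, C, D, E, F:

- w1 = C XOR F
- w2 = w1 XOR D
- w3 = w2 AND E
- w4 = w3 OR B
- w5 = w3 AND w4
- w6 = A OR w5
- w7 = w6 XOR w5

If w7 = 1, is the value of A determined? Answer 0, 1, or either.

w7 = w6 XOR w5 must be 1, so w6 and w5 differ.
Every assignment with w7 = 1 has A = 1; there are 24 such assignment(s).

1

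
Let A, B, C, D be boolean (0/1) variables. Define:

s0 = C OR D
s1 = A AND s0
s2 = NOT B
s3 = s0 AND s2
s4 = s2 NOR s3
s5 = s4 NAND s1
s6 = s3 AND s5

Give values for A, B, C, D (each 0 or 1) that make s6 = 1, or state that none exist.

s6 = s3 AND s5 must be 1, so both s3 = 1 and s5 = 1.
Check with A=0, B=0, C=1, D=1:
s0 = C OR D = 1 OR 1 = 1
s1 = A AND s0 = 0 AND 1 = 0
s2 = NOT B = NOT 0 = 1
s3 = s0 AND s2 = 1 AND 1 = 1
s4 = s2 NOR s3 = 1 NOR 1 = 0
s5 = s4 NAND s1 = 0 NAND 0 = 1
s6 = s3 AND s5 = 1 AND 1 = 1
So s6 = 1 as required.

A=0, B=0, C=1, D=1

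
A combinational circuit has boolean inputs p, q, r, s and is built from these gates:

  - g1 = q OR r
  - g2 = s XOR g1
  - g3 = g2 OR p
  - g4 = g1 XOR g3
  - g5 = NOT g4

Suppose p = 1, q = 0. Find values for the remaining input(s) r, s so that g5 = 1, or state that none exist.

g5 = NOT g4 must be 1, so g4 = 0.
g4 = g1 XOR g3 must be 0, so g1 and g3 are equal.
Check with p = 1, q = 0 and r=1, s=0:
g1 = q OR r = 0 OR 1 = 1
g2 = s XOR g1 = 0 XOR 1 = 1
g3 = g2 OR p = 1 OR 1 = 1
g4 = g1 XOR g3 = 1 XOR 1 = 0
g5 = NOT g4 = NOT 0 = 1
So g5 = 1.

r=1 s=0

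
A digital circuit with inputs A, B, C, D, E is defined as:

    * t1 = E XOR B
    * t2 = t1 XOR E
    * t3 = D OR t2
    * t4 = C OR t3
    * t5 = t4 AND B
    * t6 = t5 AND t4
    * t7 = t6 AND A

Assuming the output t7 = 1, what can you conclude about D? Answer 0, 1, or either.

either

Both values of D occur among assignments with t7 = 1:
  D=0: A=1, B=1, C=0, D=0, E=0
  D=1: A=1, B=1, C=0, D=1, E=0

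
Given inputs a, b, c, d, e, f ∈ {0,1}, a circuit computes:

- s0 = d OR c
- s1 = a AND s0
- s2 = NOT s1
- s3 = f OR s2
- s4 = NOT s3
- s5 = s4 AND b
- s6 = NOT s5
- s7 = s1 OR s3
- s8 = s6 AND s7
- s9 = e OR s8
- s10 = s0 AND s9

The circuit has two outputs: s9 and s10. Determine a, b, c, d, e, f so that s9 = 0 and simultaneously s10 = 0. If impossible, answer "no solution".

Check with a=1, b=1, c=0, d=1, e=0, f=0:
s0 = d OR c = 1 OR 0 = 1
s1 = a AND s0 = 1 AND 1 = 1
s2 = NOT s1 = NOT 1 = 0
s3 = f OR s2 = 0 OR 0 = 0
s4 = NOT s3 = NOT 0 = 1
s5 = s4 AND b = 1 AND 1 = 1
s6 = NOT s5 = NOT 1 = 0
s7 = s1 OR s3 = 1 OR 0 = 1
s8 = s6 AND s7 = 0 AND 1 = 0
s9 = e OR s8 = 0 OR 0 = 0
s10 = s0 AND s9 = 1 AND 0 = 0
So s9 = 0 and s10 = 0.

a=1, b=1, c=0, d=1, e=0, f=0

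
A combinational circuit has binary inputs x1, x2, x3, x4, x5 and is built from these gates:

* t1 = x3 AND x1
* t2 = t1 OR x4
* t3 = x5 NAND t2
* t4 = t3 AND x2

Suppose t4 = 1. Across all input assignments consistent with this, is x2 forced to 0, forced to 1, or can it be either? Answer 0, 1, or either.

1

t4 = t3 AND x2 must be 1, so both t3 = 1 and x2 = 1.
t3 = x5 NAND t2 must be 1, so at least one of x5, t2 is 0.
Every assignment with t4 = 1 has x2 = 1; there are 11 such assignment(s).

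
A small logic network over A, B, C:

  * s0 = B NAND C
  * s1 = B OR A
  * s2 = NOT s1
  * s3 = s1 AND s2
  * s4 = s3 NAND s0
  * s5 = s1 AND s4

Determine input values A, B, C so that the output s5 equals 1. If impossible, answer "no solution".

A=1, B=1, C=1

s5 = s1 AND s4 must be 1, so both s1 = 1 and s4 = 1.
s1 = B OR A must be 1, so at least one of B, A is 1.
s4 = s3 NAND s0 must be 1, so at least one of s3, s0 is 0.
Check with A=1, B=1, C=1:
s0 = B NAND C = 1 NAND 1 = 0
s1 = B OR A = 1 OR 1 = 1
s2 = NOT s1 = NOT 1 = 0
s3 = s1 AND s2 = 1 AND 0 = 0
s4 = s3 NAND s0 = 0 NAND 0 = 1
s5 = s1 AND s4 = 1 AND 1 = 1
So s5 = 1 as required.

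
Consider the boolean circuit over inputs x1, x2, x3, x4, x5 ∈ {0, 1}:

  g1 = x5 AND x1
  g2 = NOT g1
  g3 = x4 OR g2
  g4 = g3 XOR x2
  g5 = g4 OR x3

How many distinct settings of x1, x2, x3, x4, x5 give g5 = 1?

24

g5 = g4 OR x3 must be 1, so at least one of g4, x3 is 1.
Enumerating the 32 input combinations, 24 give g5 = 1 and 8 give g5 = 0.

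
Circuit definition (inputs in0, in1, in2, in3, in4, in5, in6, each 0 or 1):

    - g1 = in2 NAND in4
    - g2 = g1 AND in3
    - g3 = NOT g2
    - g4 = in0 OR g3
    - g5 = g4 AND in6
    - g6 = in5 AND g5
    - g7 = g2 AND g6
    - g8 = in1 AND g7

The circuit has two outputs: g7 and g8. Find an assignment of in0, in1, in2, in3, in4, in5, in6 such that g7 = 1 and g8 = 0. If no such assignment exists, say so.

in0=1, in1=0, in2=1, in3=1, in4=0, in5=1, in6=1

Check with in0=1, in1=0, in2=1, in3=1, in4=0, in5=1, in6=1:
g1 = in2 NAND in4 = 1 NAND 0 = 1
g2 = g1 AND in3 = 1 AND 1 = 1
g3 = NOT g2 = NOT 1 = 0
g4 = in0 OR g3 = 1 OR 0 = 1
g5 = g4 AND in6 = 1 AND 1 = 1
g6 = in5 AND g5 = 1 AND 1 = 1
g7 = g2 AND g6 = 1 AND 1 = 1
g8 = in1 AND g7 = 0 AND 1 = 0
So g7 = 1 and g8 = 0.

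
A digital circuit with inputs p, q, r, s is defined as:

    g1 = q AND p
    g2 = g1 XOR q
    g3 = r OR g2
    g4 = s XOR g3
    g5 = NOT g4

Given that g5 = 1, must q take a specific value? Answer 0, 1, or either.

Both values of q occur among assignments with g5 = 1:
  q=0: p=0, q=0, r=0, s=0
  q=1: p=0, q=1, r=0, s=1

either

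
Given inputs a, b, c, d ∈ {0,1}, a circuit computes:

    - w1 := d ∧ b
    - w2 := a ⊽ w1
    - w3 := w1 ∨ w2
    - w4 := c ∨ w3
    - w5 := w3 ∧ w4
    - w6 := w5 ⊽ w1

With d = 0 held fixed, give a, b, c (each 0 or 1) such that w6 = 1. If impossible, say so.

w6 = w5 ⊽ w1 must be 1, so both w5 = 0 and w1 = 0.
w5 = w3 ∧ w4 must be 0, so at least one of w3, w4 is 0.
Check with d = 0 and a=1, b=0, c=0:
w1 = d ∧ b = 0 ∧ 0 = 0
w2 = a ⊽ w1 = 1 ⊽ 0 = 0
w3 = w1 ∨ w2 = 0 ∨ 0 = 0
w4 = c ∨ w3 = 0 ∨ 0 = 0
w5 = w3 ∧ w4 = 0 ∧ 0 = 0
w6 = w5 ⊽ w1 = 0 ⊽ 0 = 1
So w6 = 1.

a=1, b=0, c=0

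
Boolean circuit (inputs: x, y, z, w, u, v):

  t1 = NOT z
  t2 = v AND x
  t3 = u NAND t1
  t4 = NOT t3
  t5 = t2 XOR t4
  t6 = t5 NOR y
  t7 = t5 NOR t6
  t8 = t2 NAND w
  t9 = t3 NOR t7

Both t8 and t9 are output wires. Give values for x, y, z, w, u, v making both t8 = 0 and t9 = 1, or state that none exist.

Check with x=1, y=0, z=0, w=1, u=1, v=1:
t1 = NOT z = NOT 0 = 1
t2 = v AND x = 1 AND 1 = 1
t3 = u NAND t1 = 1 NAND 1 = 0
t4 = NOT t3 = NOT 0 = 1
t5 = t2 XOR t4 = 1 XOR 1 = 0
t6 = t5 NOR y = 0 NOR 0 = 1
t7 = t5 NOR t6 = 0 NOR 1 = 0
t8 = t2 NAND w = 1 NAND 1 = 0
t9 = t3 NOR t7 = 0 NOR 0 = 1
So t8 = 0 and t9 = 1.

x=1, y=0, z=0, w=1, u=1, v=1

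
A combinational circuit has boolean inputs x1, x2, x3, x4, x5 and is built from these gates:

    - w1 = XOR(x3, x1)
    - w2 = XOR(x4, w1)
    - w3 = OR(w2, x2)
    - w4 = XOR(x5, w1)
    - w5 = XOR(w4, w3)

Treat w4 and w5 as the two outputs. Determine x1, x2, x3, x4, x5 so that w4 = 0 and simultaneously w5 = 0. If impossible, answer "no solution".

x1=1 x2=0 x3=1 x4=0 x5=0

Check with x1=1 x2=0 x3=1 x4=0 x5=0:
w1 = XOR(x3, x1) = XOR(1, 1) = 0
w2 = XOR(x4, w1) = XOR(0, 0) = 0
w3 = OR(w2, x2) = OR(0, 0) = 0
w4 = XOR(x5, w1) = XOR(0, 0) = 0
w5 = XOR(w4, w3) = XOR(0, 0) = 0
So w4 = 0 and w5 = 0.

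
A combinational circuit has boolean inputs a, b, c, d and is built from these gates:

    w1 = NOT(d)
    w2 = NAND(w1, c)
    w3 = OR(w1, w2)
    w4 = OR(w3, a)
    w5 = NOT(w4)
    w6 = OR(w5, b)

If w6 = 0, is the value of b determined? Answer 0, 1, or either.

w6 = OR(w5, b) must be 0, so both w5 = 0 and b = 0.
Every assignment with w6 = 0 has b = 0; there are 8 such assignment(s).

0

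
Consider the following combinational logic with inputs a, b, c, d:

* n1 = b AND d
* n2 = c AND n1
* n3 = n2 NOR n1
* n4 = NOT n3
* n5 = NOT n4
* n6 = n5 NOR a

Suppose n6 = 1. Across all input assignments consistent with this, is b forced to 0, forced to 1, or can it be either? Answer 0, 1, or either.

n6 = n5 NOR a must be 1, so both n5 = 0 and a = 0.
Every assignment with n6 = 1 has b = 1; there are 2 such assignment(s).
  a=0, b=1, c=0, d=1
  a=0, b=1, c=1, d=1

1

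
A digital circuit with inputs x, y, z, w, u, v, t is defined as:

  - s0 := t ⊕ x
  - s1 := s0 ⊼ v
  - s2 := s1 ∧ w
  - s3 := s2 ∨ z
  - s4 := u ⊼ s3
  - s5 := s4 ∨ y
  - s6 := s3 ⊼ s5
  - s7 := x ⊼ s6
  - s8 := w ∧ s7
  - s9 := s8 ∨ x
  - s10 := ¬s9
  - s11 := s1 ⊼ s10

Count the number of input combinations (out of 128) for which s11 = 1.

104

s11 = s1 ⊼ s10 must be 1, so at least one of s1, s10 is 0.
Enumerating the 128 input combinations, 104 give s11 = 1 and 24 give s11 = 0.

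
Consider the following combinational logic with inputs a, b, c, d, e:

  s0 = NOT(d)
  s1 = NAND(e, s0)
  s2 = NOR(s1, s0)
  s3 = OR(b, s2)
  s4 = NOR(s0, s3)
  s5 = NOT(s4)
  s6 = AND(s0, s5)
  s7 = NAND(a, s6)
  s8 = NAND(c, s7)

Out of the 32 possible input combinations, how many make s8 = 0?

12

s8 = NAND(c, s7) must be 0, so both c = 1 and s7 = 1.
Enumerating the 32 input combinations, 12 give s8 = 0 and 20 give s8 = 1.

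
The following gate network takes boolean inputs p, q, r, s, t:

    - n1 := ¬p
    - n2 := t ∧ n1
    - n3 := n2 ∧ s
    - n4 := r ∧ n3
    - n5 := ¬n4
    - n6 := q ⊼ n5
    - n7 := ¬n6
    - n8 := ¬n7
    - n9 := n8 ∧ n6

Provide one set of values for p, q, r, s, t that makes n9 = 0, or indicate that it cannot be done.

p=1, q=1, r=1, s=1, t=0

n9 = n8 ∧ n6 must be 0, so at least one of n8, n6 is 0.
Check with p=1, q=1, r=1, s=1, t=0:
n1 = ¬p = ¬1 = 0
n2 = t ∧ n1 = 0 ∧ 0 = 0
n3 = n2 ∧ s = 0 ∧ 1 = 0
n4 = r ∧ n3 = 1 ∧ 0 = 0
n5 = ¬n4 = ¬0 = 1
n6 = q ⊼ n5 = 1 ⊼ 1 = 0
n7 = ¬n6 = ¬0 = 1
n8 = ¬n7 = ¬1 = 0
n9 = n8 ∧ n6 = 0 ∧ 0 = 0
So n9 = 0 as required.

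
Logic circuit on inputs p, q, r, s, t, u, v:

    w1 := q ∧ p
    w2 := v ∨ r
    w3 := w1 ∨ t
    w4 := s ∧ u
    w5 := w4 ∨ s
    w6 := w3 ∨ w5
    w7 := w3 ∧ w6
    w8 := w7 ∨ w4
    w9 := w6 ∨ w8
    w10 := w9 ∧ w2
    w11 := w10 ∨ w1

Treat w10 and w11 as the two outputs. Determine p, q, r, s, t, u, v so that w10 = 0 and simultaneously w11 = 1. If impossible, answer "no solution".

Check with p=1, q=1, r=0, s=0, t=0, u=1, v=0:
w1 = q ∧ p = 1 ∧ 1 = 1
w2 = v ∨ r = 0 ∨ 0 = 0
w3 = w1 ∨ t = 1 ∨ 0 = 1
w4 = s ∧ u = 0 ∧ 1 = 0
w5 = w4 ∨ s = 0 ∨ 0 = 0
w6 = w3 ∨ w5 = 1 ∨ 0 = 1
w7 = w3 ∧ w6 = 1 ∧ 1 = 1
w8 = w7 ∨ w4 = 1 ∨ 0 = 1
w9 = w6 ∨ w8 = 1 ∨ 1 = 1
w10 = w9 ∧ w2 = 1 ∧ 0 = 0
w11 = w10 ∨ w1 = 0 ∨ 1 = 1
So w10 = 0 and w11 = 1.

p=1, q=1, r=0, s=0, t=0, u=1, v=0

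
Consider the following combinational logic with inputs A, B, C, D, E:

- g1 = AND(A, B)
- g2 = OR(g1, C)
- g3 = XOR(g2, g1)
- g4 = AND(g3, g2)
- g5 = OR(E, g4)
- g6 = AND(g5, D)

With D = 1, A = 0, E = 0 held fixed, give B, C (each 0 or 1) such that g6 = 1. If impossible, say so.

B=1, C=1

Check with D = 1, A = 0, E = 0 and B=1, C=1:
g1 = AND(A, B) = AND(0, 1) = 0
g2 = OR(g1, C) = OR(0, 1) = 1
g3 = XOR(g2, g1) = XOR(1, 0) = 1
g4 = AND(g3, g2) = AND(1, 1) = 1
g5 = OR(E, g4) = OR(0, 1) = 1
g6 = AND(g5, D) = AND(1, 1) = 1
So g6 = 1.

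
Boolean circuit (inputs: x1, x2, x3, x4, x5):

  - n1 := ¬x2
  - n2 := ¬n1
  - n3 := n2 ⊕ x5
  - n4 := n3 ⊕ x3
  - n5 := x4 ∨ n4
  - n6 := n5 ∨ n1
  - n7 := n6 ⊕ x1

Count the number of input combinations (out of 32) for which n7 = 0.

16

n7 = n6 ⊕ x1 must be 0, so n6 and x1 are equal.
Enumerating the 32 input combinations, 16 give n7 = 0 and 16 give n7 = 1.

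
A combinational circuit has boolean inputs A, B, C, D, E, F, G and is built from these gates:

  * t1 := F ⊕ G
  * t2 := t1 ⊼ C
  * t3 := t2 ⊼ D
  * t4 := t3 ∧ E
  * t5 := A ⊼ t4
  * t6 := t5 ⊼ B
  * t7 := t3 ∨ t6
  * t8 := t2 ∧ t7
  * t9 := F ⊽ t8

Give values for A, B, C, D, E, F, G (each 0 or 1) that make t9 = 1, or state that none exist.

A=0, B=1, C=1, D=1, E=0, F=0, G=0

Check with A=0, B=1, C=1, D=1, E=0, F=0, G=0:
t1 = F ⊕ G = 0 ⊕ 0 = 0
t2 = t1 ⊼ C = 0 ⊼ 1 = 1
t3 = t2 ⊼ D = 1 ⊼ 1 = 0
t4 = t3 ∧ E = 0 ∧ 0 = 0
t5 = A ⊼ t4 = 0 ⊼ 0 = 1
t6 = t5 ⊼ B = 1 ⊼ 1 = 0
t7 = t3 ∨ t6 = 0 ∨ 0 = 0
t8 = t2 ∧ t7 = 1 ∧ 0 = 0
t9 = F ⊽ t8 = 0 ⊽ 0 = 1
So t9 = 1 as required.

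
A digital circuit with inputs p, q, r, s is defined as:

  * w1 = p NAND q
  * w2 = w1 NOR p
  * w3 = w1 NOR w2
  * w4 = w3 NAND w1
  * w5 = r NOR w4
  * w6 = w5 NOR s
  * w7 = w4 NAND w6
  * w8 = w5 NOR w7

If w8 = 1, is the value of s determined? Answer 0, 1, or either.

0

w8 = w5 NOR w7 must be 1, so both w5 = 0 and w7 = 0.
w5 = r NOR w4 must be 0, so at least one of r, w4 is 1.
Every assignment with w8 = 1 has s = 0; there are 8 such assignment(s).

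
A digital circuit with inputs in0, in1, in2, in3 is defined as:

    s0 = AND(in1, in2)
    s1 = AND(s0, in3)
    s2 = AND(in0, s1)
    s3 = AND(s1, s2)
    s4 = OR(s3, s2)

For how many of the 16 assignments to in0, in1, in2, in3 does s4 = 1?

1

s4 = OR(s3, s2) must be 1, so at least one of s3, s2 is 1.
Satisfying assignments:
  in0=1, in1=1, in2=1, in3=1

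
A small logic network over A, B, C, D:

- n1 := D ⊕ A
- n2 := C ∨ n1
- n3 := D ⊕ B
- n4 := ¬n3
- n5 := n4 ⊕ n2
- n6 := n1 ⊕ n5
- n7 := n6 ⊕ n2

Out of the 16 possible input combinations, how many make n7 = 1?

n7 = n6 ⊕ n2 must be 1, so n6 and n2 differ.
Enumerating the 16 input combinations, 8 give n7 = 1 and 8 give n7 = 0.

8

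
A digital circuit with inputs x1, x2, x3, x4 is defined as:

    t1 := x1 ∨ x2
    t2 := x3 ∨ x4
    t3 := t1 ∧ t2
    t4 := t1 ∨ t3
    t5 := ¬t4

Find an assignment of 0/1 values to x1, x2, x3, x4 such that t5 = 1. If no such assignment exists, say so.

x1=0 x2=0 x3=1 x4=1

t5 = ¬t4 must be 1, so t4 = 0.
t4 = t1 ∨ t3 must be 0, so both t1 = 0 and t3 = 0.
t1 = x1 ∨ x2 must be 0, so both x1 = 0 and x2 = 0.
Check with x1=0 x2=0 x3=1 x4=1:
t1 = x1 ∨ x2 = 0 ∨ 0 = 0
t2 = x3 ∨ x4 = 1 ∨ 1 = 1
t3 = t1 ∧ t2 = 0 ∧ 1 = 0
t4 = t1 ∨ t3 = 0 ∨ 0 = 0
t5 = ¬t4 = ¬0 = 1
So t5 = 1 as required.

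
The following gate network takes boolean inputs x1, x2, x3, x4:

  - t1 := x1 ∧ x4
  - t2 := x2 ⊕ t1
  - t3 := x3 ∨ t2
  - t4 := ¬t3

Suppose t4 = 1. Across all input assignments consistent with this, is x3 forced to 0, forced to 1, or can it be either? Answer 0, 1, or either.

t4 = ¬t3 must be 1, so t3 = 0.
t3 = x3 ∨ t2 must be 0, so both x3 = 0 and t2 = 0.
Every assignment with t4 = 1 has x3 = 0; there are 4 such assignment(s).
  x1=0, x2=0, x3=0, x4=0
  x1=0, x2=0, x3=0, x4=1
  x1=1, x2=0, x3=0, x4=0
  x1=1, x2=1, x3=0, x4=1

0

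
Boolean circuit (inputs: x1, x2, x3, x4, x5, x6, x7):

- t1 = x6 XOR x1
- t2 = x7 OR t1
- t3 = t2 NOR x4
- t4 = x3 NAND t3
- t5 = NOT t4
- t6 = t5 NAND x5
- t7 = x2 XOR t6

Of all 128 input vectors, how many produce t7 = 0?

t7 = x2 XOR t6 must be 0, so x2 and t6 are equal.
Enumerating the 128 input combinations, 64 give t7 = 0 and 64 give t7 = 1.

64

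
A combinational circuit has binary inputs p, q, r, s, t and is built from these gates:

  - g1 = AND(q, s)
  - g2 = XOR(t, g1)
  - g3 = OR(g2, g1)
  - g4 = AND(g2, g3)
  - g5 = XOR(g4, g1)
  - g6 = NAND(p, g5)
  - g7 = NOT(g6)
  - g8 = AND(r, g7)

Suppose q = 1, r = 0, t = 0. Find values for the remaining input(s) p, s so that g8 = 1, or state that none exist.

With q = 1, r = 0, t = 0 fixed, none of the 4 settings of p, s give g8 = 1.
For example, with p=0, s=0:
g1 = AND(q, s) = AND(1, 0) = 0
g2 = XOR(t, g1) = XOR(0, 0) = 0
g3 = OR(g2, g1) = OR(0, 0) = 0
g4 = AND(g2, g3) = AND(0, 0) = 0
g5 = XOR(g4, g1) = XOR(0, 0) = 0
g6 = NAND(p, g5) = NAND(0, 0) = 1
g7 = NOT(g6) = NOT 1 = 0
g8 = AND(r, g7) = AND(0, 0) = 0
giving g8 = 0 ≠ 1.

no solution exists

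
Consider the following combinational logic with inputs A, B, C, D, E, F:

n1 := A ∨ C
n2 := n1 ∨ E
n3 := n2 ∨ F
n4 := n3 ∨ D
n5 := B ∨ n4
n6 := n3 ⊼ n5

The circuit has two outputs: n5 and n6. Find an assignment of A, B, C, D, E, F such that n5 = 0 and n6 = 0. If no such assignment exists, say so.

Across all 64 input combinations, none give both n5 = 0 and n6 = 0.

no solution exists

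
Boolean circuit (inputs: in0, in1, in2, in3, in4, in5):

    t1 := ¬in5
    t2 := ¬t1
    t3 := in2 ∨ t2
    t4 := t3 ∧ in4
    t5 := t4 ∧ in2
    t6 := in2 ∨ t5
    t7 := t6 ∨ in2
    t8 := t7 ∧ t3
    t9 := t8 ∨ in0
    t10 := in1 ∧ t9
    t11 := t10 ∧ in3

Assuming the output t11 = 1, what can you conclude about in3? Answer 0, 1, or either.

1

t11 = t10 ∧ in3 must be 1, so both t10 = 1 and in3 = 1.
t10 = in1 ∧ t9 must be 1, so both in1 = 1 and t9 = 1.
t9 = t8 ∨ in0 must be 1, so at least one of t8, in0 is 1.
Every assignment with t11 = 1 has in3 = 1; there are 12 such assignment(s).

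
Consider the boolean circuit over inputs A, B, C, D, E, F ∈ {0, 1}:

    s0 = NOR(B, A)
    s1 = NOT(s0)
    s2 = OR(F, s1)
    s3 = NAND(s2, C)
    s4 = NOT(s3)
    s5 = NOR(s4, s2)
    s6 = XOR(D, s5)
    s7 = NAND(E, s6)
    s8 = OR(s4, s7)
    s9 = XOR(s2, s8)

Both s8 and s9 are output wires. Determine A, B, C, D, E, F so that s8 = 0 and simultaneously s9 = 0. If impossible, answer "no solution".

Check with A=0 B=0 C=1 D=0 E=1 F=0:
s0 = NOR(B, A) = NOR(0, 0) = 1
s1 = NOT(s0) = NOT 1 = 0
s2 = OR(F, s1) = OR(0, 0) = 0
s3 = NAND(s2, C) = NAND(0, 1) = 1
s4 = NOT(s3) = NOT 1 = 0
s5 = NOR(s4, s2) = NOR(0, 0) = 1
s6 = XOR(D, s5) = XOR(0, 1) = 1
s7 = NAND(E, s6) = NAND(1, 1) = 0
s8 = OR(s4, s7) = OR(0, 0) = 0
s9 = XOR(s2, s8) = XOR(0, 0) = 0
So s8 = 0 and s9 = 0.

A=0 B=0 C=1 D=0 E=1 F=0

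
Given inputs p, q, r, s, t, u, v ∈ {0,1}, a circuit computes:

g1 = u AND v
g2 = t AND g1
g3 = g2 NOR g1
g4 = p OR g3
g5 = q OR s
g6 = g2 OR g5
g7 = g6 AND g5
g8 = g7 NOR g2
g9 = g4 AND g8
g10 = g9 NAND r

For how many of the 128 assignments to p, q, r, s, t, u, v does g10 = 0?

13

g10 = g9 NAND r must be 0, so both g9 = 1 and r = 1.
g9 = g4 AND g8 must be 1, so both g4 = 1 and g8 = 1.
Enumerating the 128 input combinations, 13 give g10 = 0 and 115 give g10 = 1.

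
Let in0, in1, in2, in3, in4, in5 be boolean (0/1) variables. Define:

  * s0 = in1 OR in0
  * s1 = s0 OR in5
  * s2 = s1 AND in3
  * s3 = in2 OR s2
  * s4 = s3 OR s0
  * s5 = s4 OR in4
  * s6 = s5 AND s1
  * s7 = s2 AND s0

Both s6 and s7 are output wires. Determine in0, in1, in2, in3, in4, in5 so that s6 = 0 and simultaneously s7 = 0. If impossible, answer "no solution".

Check with in0=0, in1=0, in2=0, in3=0, in4=1, in5=0:
s0 = in1 OR in0 = 0 OR 0 = 0
s1 = s0 OR in5 = 0 OR 0 = 0
s2 = s1 AND in3 = 0 AND 0 = 0
s3 = in2 OR s2 = 0 OR 0 = 0
s4 = s3 OR s0 = 0 OR 0 = 0
s5 = s4 OR in4 = 0 OR 1 = 1
s6 = s5 AND s1 = 1 AND 0 = 0
s7 = s2 AND s0 = 0 AND 0 = 0
So s6 = 0 and s7 = 0.

in0=0, in1=0, in2=0, in3=0, in4=1, in5=0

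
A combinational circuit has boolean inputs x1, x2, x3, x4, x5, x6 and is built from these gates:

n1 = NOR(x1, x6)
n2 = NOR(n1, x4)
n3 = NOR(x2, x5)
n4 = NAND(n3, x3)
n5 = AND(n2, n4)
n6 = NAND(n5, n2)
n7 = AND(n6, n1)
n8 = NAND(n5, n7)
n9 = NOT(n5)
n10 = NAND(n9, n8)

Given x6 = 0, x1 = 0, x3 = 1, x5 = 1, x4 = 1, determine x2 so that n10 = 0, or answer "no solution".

Check with x6 = 0, x1 = 0, x3 = 1, x5 = 1, x4 = 1 and x2=1:
n1 = NOR(x1, x6) = NOR(0, 0) = 1
n2 = NOR(n1, x4) = NOR(1, 1) = 0
n3 = NOR(x2, x5) = NOR(1, 1) = 0
n4 = NAND(n3, x3) = NAND(0, 1) = 1
n5 = AND(n2, n4) = AND(0, 1) = 0
n6 = NAND(n5, n2) = NAND(0, 0) = 1
n7 = AND(n6, n1) = AND(1, 1) = 1
n8 = NAND(n5, n7) = NAND(0, 1) = 1
n9 = NOT(n5) = NOT 0 = 1
n10 = NAND(n9, n8) = NAND(1, 1) = 0
So n10 = 0.

x2=1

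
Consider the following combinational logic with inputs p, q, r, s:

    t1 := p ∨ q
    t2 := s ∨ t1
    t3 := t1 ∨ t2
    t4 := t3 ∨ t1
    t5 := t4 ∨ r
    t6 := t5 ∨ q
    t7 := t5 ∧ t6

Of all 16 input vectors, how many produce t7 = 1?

t7 = t5 ∧ t6 must be 1, so both t5 = 1 and t6 = 1.
t5 = t4 ∨ r must be 1, so at least one of t4, r is 1.
t6 = t5 ∨ q must be 1, so at least one of t5, q is 1.
Enumerating the 16 input combinations, 15 give t7 = 1 and 1 give t7 = 0.

15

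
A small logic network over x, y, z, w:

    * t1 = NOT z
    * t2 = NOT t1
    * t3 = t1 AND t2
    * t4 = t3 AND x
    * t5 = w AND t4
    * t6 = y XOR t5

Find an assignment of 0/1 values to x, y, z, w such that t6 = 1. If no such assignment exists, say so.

x=0, y=1, z=0, w=0

Check with x=0, y=1, z=0, w=0:
t1 = NOT z = NOT 0 = 1
t2 = NOT t1 = NOT 1 = 0
t3 = t1 AND t2 = 1 AND 0 = 0
t4 = t3 AND x = 0 AND 0 = 0
t5 = w AND t4 = 0 AND 0 = 0
t6 = y XOR t5 = 1 XOR 0 = 1
So t6 = 1 as required.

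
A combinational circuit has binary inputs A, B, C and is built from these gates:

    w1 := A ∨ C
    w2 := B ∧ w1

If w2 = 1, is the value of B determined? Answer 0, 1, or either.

1

w2 = B ∧ w1 must be 1, so both B = 1 and w1 = 1.
Every assignment with w2 = 1 has B = 1; there are 3 such assignment(s).
  A=0, B=1, C=1
  A=1, B=1, C=0
  A=1, B=1, C=1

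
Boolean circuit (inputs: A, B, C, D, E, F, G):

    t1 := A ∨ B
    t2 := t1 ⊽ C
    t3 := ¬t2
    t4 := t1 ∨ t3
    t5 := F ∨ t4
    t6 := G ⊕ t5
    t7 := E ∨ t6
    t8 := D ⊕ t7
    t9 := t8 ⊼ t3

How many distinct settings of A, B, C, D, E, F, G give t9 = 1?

t9 = t8 ⊼ t3 must be 1, so at least one of t8, t3 is 0.
Enumerating the 128 input combinations, 72 give t9 = 1 and 56 give t9 = 0.

72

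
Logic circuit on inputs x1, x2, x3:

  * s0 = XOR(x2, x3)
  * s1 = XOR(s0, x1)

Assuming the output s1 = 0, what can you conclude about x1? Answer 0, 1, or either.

either

Both values of x1 occur among assignments with s1 = 0:
  x1=0: x1=0, x2=0, x3=0
  x1=1: x1=1, x2=0, x3=1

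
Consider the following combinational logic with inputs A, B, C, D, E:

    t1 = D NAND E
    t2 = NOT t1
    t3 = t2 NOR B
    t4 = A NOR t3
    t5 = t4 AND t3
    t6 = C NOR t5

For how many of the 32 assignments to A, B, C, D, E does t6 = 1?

16

t6 = C NOR t5 must be 1, so both C = 0 and t5 = 0.
t5 = t4 AND t3 must be 0, so at least one of t4, t3 is 0.
Enumerating the 32 input combinations, 16 give t6 = 1 and 16 give t6 = 0.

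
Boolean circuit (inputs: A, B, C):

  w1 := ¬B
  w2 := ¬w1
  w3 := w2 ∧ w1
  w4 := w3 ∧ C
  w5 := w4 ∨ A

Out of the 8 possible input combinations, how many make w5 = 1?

4

w5 = w4 ∨ A must be 1, so at least one of w4, A is 1.
Enumerating the 8 input combinations, 4 give w5 = 1 and 4 give w5 = 0.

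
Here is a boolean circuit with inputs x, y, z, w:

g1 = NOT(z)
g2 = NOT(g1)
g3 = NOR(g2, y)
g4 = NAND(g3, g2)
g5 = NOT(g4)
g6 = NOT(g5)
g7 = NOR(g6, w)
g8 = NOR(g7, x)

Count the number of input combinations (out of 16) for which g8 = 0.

8

g8 = NOR(g7, x) must be 0, so at least one of g7, x is 1.
Enumerating the 16 input combinations, 8 give g8 = 0 and 8 give g8 = 1.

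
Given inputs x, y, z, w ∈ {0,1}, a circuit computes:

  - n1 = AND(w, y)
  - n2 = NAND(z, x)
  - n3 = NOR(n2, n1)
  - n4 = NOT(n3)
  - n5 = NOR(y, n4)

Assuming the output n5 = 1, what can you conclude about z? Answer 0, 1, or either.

1

n5 = NOR(y, n4) must be 1, so both y = 0 and n4 = 0.
n4 = NOT(n3) must be 0, so n3 = 1.
n3 = NOR(n2, n1) must be 1, so both n2 = 0 and n1 = 0.
Every assignment with n5 = 1 has z = 1; there are 2 such assignment(s).
  x=1, y=0, z=1, w=0
  x=1, y=0, z=1, w=1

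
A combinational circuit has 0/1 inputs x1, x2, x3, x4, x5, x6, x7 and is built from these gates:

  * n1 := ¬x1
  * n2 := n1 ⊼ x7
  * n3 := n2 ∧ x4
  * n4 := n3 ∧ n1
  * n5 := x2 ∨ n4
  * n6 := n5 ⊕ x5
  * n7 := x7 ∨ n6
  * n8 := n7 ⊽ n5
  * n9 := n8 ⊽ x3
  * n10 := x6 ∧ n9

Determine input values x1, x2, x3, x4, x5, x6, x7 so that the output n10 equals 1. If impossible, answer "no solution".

n10 = x6 ∧ n9 must be 1, so both x6 = 1 and n9 = 1.
Check with x1=0, x2=1, x3=0, x4=1, x5=1, x6=1, x7=1:
n1 = ¬x1 = ¬0 = 1
n2 = n1 ⊼ x7 = 1 ⊼ 1 = 0
n3 = n2 ∧ x4 = 0 ∧ 1 = 0
n4 = n3 ∧ n1 = 0 ∧ 1 = 0
n5 = x2 ∨ n4 = 1 ∨ 0 = 1
n6 = n5 ⊕ x5 = 1 ⊕ 1 = 0
n7 = x7 ∨ n6 = 1 ∨ 0 = 1
n8 = n7 ⊽ n5 = 1 ⊽ 1 = 0
n9 = n8 ⊽ x3 = 0 ⊽ 0 = 1
n10 = x6 ∧ n9 = 1 ∧ 1 = 1
So n10 = 1 as required.

x1=0, x2=1, x3=0, x4=1, x5=1, x6=1, x7=1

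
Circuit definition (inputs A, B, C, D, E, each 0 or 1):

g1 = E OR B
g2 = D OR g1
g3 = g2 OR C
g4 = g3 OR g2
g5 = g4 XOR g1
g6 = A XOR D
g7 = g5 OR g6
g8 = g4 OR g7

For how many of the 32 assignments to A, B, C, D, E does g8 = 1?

g8 = g4 OR g7 must be 1, so at least one of g4, g7 is 1.
Enumerating the 32 input combinations, 31 give g8 = 1 and 1 give g8 = 0.

31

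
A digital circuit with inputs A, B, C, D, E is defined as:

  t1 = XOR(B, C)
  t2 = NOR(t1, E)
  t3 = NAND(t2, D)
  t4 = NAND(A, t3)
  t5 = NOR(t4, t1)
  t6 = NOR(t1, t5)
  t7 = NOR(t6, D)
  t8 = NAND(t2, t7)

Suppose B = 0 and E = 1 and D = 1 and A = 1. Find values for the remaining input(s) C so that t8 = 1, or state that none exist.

t8 = NAND(t2, t7) must be 1, so at least one of t2, t7 is 0.
Check with B = 0 and E = 1 and D = 1 and A = 1 and C=0:
t1 = XOR(B, C) = XOR(0, 0) = 0
t2 = NOR(t1, E) = NOR(0, 1) = 0
t3 = NAND(t2, D) = NAND(0, 1) = 1
t4 = NAND(A, t3) = NAND(1, 1) = 0
t5 = NOR(t4, t1) = NOR(0, 0) = 1
t6 = NOR(t1, t5) = NOR(0, 1) = 0
t7 = NOR(t6, D) = NOR(0, 1) = 0
t8 = NAND(t2, t7) = NAND(0, 0) = 1
So t8 = 1.

C=0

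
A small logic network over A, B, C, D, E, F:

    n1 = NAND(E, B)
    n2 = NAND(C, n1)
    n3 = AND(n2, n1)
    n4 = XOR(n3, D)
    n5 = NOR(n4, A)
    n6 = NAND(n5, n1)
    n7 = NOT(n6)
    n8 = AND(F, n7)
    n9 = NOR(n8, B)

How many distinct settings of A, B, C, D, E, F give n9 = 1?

n9 = NOR(n8, B) must be 1, so both n8 = 0 and B = 0.
n8 = AND(F, n7) must be 0, so at least one of F, n7 is 0.
Enumerating the 64 input combinations, 28 give n9 = 1 and 36 give n9 = 0.

28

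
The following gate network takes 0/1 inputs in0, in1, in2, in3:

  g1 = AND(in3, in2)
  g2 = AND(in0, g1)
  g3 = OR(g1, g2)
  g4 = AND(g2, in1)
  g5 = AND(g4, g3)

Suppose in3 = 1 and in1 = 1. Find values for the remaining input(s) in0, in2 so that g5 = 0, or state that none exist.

g5 = AND(g4, g3) must be 0, so at least one of g4, g3 is 0.
Check with in3 = 1 and in1 = 1 and in0=1, in2=0:
g1 = AND(in3, in2) = AND(1, 0) = 0
g2 = AND(in0, g1) = AND(1, 0) = 0
g3 = OR(g1, g2) = OR(0, 0) = 0
g4 = AND(g2, in1) = AND(0, 1) = 0
g5 = AND(g4, g3) = AND(0, 0) = 0
So g5 = 0.

in0=1, in2=0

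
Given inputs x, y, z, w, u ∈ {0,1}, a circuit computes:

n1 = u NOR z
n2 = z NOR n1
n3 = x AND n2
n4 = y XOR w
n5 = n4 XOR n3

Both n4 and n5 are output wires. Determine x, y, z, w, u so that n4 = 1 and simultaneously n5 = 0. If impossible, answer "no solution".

Check with x=1 y=0 z=0 w=1 u=1:
n1 = u NOR z = 1 NOR 0 = 0
n2 = z NOR n1 = 0 NOR 0 = 1
n3 = x AND n2 = 1 AND 1 = 1
n4 = y XOR w = 0 XOR 1 = 1
n5 = n4 XOR n3 = 1 XOR 1 = 0
So n4 = 1 and n5 = 0.

x=1 y=0 z=0 w=1 u=1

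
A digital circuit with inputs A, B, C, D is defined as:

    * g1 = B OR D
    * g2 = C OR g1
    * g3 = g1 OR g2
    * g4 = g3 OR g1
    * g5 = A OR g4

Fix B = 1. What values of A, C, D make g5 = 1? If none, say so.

A=0, C=0, D=1

g5 = A OR g4 must be 1, so at least one of A, g4 is 1.
Check with B = 1 and A=0, C=0, D=1:
g1 = B OR D = 1 OR 1 = 1
g2 = C OR g1 = 0 OR 1 = 1
g3 = g1 OR g2 = 1 OR 1 = 1
g4 = g3 OR g1 = 1 OR 1 = 1
g5 = A OR g4 = 0 OR 1 = 1
So g5 = 1.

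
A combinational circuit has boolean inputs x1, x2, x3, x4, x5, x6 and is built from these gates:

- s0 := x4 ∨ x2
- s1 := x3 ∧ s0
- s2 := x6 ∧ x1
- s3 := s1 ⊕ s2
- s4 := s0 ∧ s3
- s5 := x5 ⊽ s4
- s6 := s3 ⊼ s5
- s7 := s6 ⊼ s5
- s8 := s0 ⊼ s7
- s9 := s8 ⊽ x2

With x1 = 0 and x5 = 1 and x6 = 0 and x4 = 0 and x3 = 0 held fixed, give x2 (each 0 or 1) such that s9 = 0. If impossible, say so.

x2=1

s9 = s8 ⊽ x2 must be 0, so at least one of s8, x2 is 1.
Check with x1 = 0 and x5 = 1 and x6 = 0 and x4 = 0 and x3 = 0 and x2=1:
s0 = x4 ∨ x2 = 0 ∨ 1 = 1
s1 = x3 ∧ s0 = 0 ∧ 1 = 0
s2 = x6 ∧ x1 = 0 ∧ 0 = 0
s3 = s1 ⊕ s2 = 0 ⊕ 0 = 0
s4 = s0 ∧ s3 = 1 ∧ 0 = 0
s5 = x5 ⊽ s4 = 1 ⊽ 0 = 0
s6 = s3 ⊼ s5 = 0 ⊼ 0 = 1
s7 = s6 ⊼ s5 = 1 ⊼ 0 = 1
s8 = s0 ⊼ s7 = 1 ⊼ 1 = 0
s9 = s8 ⊽ x2 = 0 ⊽ 1 = 0
So s9 = 0.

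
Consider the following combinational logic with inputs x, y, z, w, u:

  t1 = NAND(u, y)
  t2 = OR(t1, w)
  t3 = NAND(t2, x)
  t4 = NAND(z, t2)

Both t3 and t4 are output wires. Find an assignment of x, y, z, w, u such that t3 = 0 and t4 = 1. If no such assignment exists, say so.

x=1, y=0, z=0, w=1, u=0

Check with x=1, y=0, z=0, w=1, u=0:
t1 = NAND(u, y) = NAND(0, 0) = 1
t2 = OR(t1, w) = OR(1, 1) = 1
t3 = NAND(t2, x) = NAND(1, 1) = 0
t4 = NAND(z, t2) = NAND(0, 1) = 1
So t3 = 0 and t4 = 1.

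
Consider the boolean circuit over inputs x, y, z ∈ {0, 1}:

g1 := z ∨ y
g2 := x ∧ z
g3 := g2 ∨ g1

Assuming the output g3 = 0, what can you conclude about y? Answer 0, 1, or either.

0

g3 = g2 ∨ g1 must be 0, so both g2 = 0 and g1 = 0.
g2 = x ∧ z must be 0, so at least one of x, z is 0.
g1 = z ∨ y must be 0, so both z = 0 and y = 0.
Every assignment with g3 = 0 has y = 0; there are 2 such assignment(s).
  x=0, y=0, z=0
  x=1, y=0, z=0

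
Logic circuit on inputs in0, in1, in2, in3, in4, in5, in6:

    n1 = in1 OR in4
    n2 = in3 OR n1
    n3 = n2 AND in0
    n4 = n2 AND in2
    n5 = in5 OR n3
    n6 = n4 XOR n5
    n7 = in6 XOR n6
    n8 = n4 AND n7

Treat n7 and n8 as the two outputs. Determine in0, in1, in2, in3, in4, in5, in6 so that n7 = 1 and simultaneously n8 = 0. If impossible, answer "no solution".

in0=0, in1=1, in2=0, in3=0, in4=1, in5=0, in6=1

Check with in0=0, in1=1, in2=0, in3=0, in4=1, in5=0, in6=1:
n1 = in1 OR in4 = 1 OR 1 = 1
n2 = in3 OR n1 = 0 OR 1 = 1
n3 = n2 AND in0 = 1 AND 0 = 0
n4 = n2 AND in2 = 1 AND 0 = 0
n5 = in5 OR n3 = 0 OR 0 = 0
n6 = n4 XOR n5 = 0 XOR 0 = 0
n7 = in6 XOR n6 = 1 XOR 0 = 1
n8 = n4 AND n7 = 0 AND 1 = 0
So n7 = 1 and n8 = 0.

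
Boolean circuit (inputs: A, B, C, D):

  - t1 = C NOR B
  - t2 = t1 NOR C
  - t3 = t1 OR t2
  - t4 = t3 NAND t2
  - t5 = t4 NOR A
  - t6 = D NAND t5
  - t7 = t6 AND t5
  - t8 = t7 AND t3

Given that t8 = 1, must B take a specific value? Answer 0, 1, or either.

1

t8 = t7 AND t3 must be 1, so both t7 = 1 and t3 = 1.
Every assignment with t8 = 1 has B = 1; there are 1 such assignment(s).
  A=0, B=1, C=0, D=0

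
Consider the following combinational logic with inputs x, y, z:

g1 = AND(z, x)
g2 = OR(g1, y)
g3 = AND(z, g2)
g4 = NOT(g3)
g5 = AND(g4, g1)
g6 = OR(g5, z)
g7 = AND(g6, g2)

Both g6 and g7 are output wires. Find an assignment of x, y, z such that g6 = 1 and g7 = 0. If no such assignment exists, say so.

x=0, y=0, z=1

Check with x=0, y=0, z=1:
g1 = AND(z, x) = AND(1, 0) = 0
g2 = OR(g1, y) = OR(0, 0) = 0
g3 = AND(z, g2) = AND(1, 0) = 0
g4 = NOT(g3) = NOT 0 = 1
g5 = AND(g4, g1) = AND(1, 0) = 0
g6 = OR(g5, z) = OR(0, 1) = 1
g7 = AND(g6, g2) = AND(1, 0) = 0
So g6 = 1 and g7 = 0.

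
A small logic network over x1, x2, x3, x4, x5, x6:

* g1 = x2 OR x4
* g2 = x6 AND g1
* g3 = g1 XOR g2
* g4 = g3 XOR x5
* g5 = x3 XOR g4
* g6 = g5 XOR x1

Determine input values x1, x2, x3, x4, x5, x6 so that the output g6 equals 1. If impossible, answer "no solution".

Check with x1=0, x2=1, x3=1, x4=0, x5=1, x6=0:
g1 = x2 OR x4 = 1 OR 0 = 1
g2 = x6 AND g1 = 0 AND 1 = 0
g3 = g1 XOR g2 = 1 XOR 0 = 1
g4 = g3 XOR x5 = 1 XOR 1 = 0
g5 = x3 XOR g4 = 1 XOR 0 = 1
g6 = g5 XOR x1 = 1 XOR 0 = 1
So g6 = 1 as required.

x1=0, x2=1, x3=1, x4=0, x5=1, x6=0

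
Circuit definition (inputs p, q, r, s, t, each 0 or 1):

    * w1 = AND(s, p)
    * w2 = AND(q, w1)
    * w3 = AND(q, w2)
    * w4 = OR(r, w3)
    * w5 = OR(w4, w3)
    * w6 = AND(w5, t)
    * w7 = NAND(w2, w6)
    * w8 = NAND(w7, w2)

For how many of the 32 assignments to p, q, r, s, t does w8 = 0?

2

w8 = NAND(w7, w2) must be 0, so both w7 = 1 and w2 = 1.
w7 = NAND(w2, w6) must be 1, so at least one of w2, w6 is 0.
w2 = AND(q, w1) must be 1, so both q = 1 and w1 = 1.
Satisfying assignments:
  p=1, q=1, r=0, s=1, t=0
  p=1, q=1, r=1, s=1, t=0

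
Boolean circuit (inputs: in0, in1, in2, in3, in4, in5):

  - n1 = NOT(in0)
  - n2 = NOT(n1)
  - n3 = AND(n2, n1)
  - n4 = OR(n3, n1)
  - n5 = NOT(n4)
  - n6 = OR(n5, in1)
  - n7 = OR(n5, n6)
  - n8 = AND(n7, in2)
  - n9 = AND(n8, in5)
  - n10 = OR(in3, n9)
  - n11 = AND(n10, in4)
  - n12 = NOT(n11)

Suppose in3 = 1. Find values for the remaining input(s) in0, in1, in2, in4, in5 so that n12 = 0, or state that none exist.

in0=1, in1=1, in2=1, in4=1, in5=0

n12 = NOT(n11) must be 0, so n11 = 1.
Check with in3 = 1 and in0=1, in1=1, in2=1, in4=1, in5=0:
n1 = NOT(in0) = NOT 1 = 0
n2 = NOT(n1) = NOT 0 = 1
n3 = AND(n2, n1) = AND(1, 0) = 0
n4 = OR(n3, n1) = OR(0, 0) = 0
n5 = NOT(n4) = NOT 0 = 1
n6 = OR(n5, in1) = OR(1, 1) = 1
n7 = OR(n5, n6) = OR(1, 1) = 1
n8 = AND(n7, in2) = AND(1, 1) = 1
n9 = AND(n8, in5) = AND(1, 0) = 0
n10 = OR(in3, n9) = OR(1, 0) = 1
n11 = AND(n10, in4) = AND(1, 1) = 1
n12 = NOT(n11) = NOT 1 = 0
So n12 = 0.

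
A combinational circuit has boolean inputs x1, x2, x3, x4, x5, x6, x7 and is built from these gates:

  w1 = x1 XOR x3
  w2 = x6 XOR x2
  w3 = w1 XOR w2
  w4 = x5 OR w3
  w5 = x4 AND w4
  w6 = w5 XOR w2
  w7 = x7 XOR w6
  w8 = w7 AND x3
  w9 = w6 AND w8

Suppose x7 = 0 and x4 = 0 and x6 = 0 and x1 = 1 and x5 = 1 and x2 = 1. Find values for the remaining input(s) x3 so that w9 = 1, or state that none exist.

x3=1

w9 = w6 AND w8 must be 1, so both w6 = 1 and w8 = 1.
Check with x7 = 0 and x4 = 0 and x6 = 0 and x1 = 1 and x5 = 1 and x2 = 1 and x3=1:
w1 = x1 XOR x3 = 1 XOR 1 = 0
w2 = x6 XOR x2 = 0 XOR 1 = 1
w3 = w1 XOR w2 = 0 XOR 1 = 1
w4 = x5 OR w3 = 1 OR 1 = 1
w5 = x4 AND w4 = 0 AND 1 = 0
w6 = w5 XOR w2 = 0 XOR 1 = 1
w7 = x7 XOR w6 = 0 XOR 1 = 1
w8 = w7 AND x3 = 1 AND 1 = 1
w9 = w6 AND w8 = 1 AND 1 = 1
So w9 = 1.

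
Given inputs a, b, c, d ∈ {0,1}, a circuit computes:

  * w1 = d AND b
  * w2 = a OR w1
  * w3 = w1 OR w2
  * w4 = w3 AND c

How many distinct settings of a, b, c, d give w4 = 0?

w4 = w3 AND c must be 0, so at least one of w3, c is 0.
Enumerating the 16 input combinations, 11 give w4 = 0 and 5 give w4 = 1.

11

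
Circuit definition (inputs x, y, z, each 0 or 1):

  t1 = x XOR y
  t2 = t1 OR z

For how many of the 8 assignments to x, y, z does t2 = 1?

t2 = t1 OR z must be 1, so at least one of t1, z is 1.
Satisfying assignments:
  x=0, y=0, z=1
  x=0, y=1, z=0
  x=0, y=1, z=1
  x=1, y=0, z=0
  x=1, y=0, z=1
  x=1, y=1, z=1

6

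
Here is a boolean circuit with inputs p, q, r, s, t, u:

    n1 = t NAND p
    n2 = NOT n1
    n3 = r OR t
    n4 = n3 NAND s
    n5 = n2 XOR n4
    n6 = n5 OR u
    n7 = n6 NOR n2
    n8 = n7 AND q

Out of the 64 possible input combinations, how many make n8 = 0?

n8 = n7 AND q must be 0, so at least one of n7, q is 0.
Enumerating the 64 input combinations, 60 give n8 = 0 and 4 give n8 = 1.

60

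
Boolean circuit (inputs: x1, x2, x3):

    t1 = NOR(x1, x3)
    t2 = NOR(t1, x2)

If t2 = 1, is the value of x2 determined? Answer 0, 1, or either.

t2 = NOR(t1, x2) must be 1, so both t1 = 0 and x2 = 0.
t1 = NOR(x1, x3) must be 0, so at least one of x1, x3 is 1.
Every assignment with t2 = 1 has x2 = 0; there are 3 such assignment(s).
  x1=0, x2=0, x3=1
  x1=1, x2=0, x3=0
  x1=1, x2=0, x3=1

0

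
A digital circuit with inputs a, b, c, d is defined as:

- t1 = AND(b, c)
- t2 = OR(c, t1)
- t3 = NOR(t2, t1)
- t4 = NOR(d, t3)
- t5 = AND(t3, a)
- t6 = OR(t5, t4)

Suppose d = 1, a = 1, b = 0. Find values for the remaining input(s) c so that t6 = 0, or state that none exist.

Check with d = 1, a = 1, b = 0 and c=1:
t1 = AND(b, c) = AND(0, 1) = 0
t2 = OR(c, t1) = OR(1, 0) = 1
t3 = NOR(t2, t1) = NOR(1, 0) = 0
t4 = NOR(d, t3) = NOR(1, 0) = 0
t5 = AND(t3, a) = AND(0, 1) = 0
t6 = OR(t5, t4) = OR(0, 0) = 0
So t6 = 0.

c=1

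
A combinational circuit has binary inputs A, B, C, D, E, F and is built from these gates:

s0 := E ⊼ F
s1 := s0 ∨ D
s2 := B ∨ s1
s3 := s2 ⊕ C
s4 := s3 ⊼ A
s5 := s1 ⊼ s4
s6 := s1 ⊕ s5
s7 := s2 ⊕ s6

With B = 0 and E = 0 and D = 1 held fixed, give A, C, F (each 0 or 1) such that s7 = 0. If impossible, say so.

A=0, C=1, F=1

Check with B = 0 and E = 0 and D = 1 and A=0, C=1, F=1:
s0 = E ⊼ F = 0 ⊼ 1 = 1
s1 = s0 ∨ D = 1 ∨ 1 = 1
s2 = B ∨ s1 = 0 ∨ 1 = 1
s3 = s2 ⊕ C = 1 ⊕ 1 = 0
s4 = s3 ⊼ A = 0 ⊼ 0 = 1
s5 = s1 ⊼ s4 = 1 ⊼ 1 = 0
s6 = s1 ⊕ s5 = 1 ⊕ 0 = 1
s7 = s2 ⊕ s6 = 1 ⊕ 1 = 0
So s7 = 0.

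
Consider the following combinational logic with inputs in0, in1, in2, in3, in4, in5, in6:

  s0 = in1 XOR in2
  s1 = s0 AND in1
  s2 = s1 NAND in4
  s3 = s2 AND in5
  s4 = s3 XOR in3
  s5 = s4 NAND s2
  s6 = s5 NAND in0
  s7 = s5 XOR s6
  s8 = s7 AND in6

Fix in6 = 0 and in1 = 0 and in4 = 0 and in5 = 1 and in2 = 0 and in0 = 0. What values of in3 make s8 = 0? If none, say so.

in3=1

s8 = s7 AND in6 must be 0, so at least one of s7, in6 is 0.
Check with in6 = 0 and in1 = 0 and in4 = 0 and in5 = 1 and in2 = 0 and in0 = 0 and in3=1:
s0 = in1 XOR in2 = 0 XOR 0 = 0
s1 = s0 AND in1 = 0 AND 0 = 0
s2 = s1 NAND in4 = 0 NAND 0 = 1
s3 = s2 AND in5 = 1 AND 1 = 1
s4 = s3 XOR in3 = 1 XOR 1 = 0
s5 = s4 NAND s2 = 0 NAND 1 = 1
s6 = s5 NAND in0 = 1 NAND 0 = 1
s7 = s5 XOR s6 = 1 XOR 1 = 0
s8 = s7 AND in6 = 0 AND 0 = 0
So s8 = 0.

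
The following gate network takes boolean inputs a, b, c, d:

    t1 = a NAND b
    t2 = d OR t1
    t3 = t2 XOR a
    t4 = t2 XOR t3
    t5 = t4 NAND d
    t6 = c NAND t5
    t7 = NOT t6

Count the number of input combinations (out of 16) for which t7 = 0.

t7 = NOT t6 must be 0, so t6 = 1.
Enumerating the 16 input combinations, 10 give t7 = 0 and 6 give t7 = 1.

10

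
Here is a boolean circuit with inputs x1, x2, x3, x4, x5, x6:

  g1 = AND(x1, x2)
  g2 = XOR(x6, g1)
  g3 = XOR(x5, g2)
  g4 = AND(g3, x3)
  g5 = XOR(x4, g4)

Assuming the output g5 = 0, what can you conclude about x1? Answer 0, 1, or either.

Both values of x1 occur among assignments with g5 = 0:
  x1=0: x1=0, x2=0, x3=0, x4=0, x5=0, x6=0
  x1=1: x1=1, x2=0, x3=0, x4=0, x5=0, x6=0

either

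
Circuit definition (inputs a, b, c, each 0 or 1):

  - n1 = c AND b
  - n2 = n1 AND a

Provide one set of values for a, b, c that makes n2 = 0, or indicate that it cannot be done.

n2 = n1 AND a must be 0, so at least one of n1, a is 0.
Check with a=1, b=1, c=0:
n1 = c AND b = 0 AND 1 = 0
n2 = n1 AND a = 0 AND 1 = 0
So n2 = 0 as required.

a=1, b=1, c=0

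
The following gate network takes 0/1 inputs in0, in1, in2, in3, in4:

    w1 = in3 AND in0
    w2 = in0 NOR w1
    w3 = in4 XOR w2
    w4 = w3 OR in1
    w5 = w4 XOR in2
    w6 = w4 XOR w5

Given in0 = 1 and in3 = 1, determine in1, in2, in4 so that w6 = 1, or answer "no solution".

w6 = w4 XOR w5 must be 1, so w4 and w5 differ.
Check with in0 = 1 and in3 = 1 and in1=0, in2=1, in4=1:
w1 = in3 AND in0 = 1 AND 1 = 1
w2 = in0 NOR w1 = 1 NOR 1 = 0
w3 = in4 XOR w2 = 1 XOR 0 = 1
w4 = w3 OR in1 = 1 OR 0 = 1
w5 = w4 XOR in2 = 1 XOR 1 = 0
w6 = w4 XOR w5 = 1 XOR 0 = 1
So w6 = 1.

in1=0 in2=1 in4=1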